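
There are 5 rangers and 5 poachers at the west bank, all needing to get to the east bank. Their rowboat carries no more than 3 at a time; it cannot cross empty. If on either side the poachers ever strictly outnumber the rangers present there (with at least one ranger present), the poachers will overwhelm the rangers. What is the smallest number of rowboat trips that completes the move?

11

Counting alone: each trip to the east bank takes at most 3 across and each return brings at least 1 back, so after t trips out (and t−1 returns) at most 3t − (t−1) of the 10 are across; that first reaches 10 at t = 5, so at least 9 crossings are needed.
The safety rule pushes this higher. Following every safe sequence of crossings, the most of the 10 that can be at the east bank as the rowboat arrives there on crossing 9 is 9 — never all 10.
So no plan with fewer than 11 crossings exists, and this one achieves 11:
1. 2 poachers → the east bank.  (the west bank: 5R 3P; the east bank: 0R 2P)
2. 1 poacher ← the west bank.  (the west bank: 5R 4P; the east bank: 0R 1P)
3. 3 poachers → the east bank.  (the west bank: 5R 1P; the east bank: 0R 4P)
4. 1 poacher ← the west bank.  (the west bank: 5R 2P; the east bank: 0R 3P)
5. 3 rangers → the east bank.  (the west bank: 2R 2P; the east bank: 3R 3P)
6. 1 ranger and 1 poacher ← the west bank.  (the west bank: 3R 3P; the east bank: 2R 2P)
7. 3 rangers → the east bank.  (the west bank: 0R 3P; the east bank: 5R 2P)
8. 1 poacher ← the west bank.  (the west bank: 0R 4P; the east bank: 5R 1P)
9. 2 poachers → the east bank.  (the west bank: 0R 2P; the east bank: 5R 3P)
10. 1 poacher ← the west bank.  (the west bank: 0R 3P; the east bank: 5R 2P)
11. 3 poachers → the east bank.  (the west bank: 0R 0P; the east bank: 5R 5P)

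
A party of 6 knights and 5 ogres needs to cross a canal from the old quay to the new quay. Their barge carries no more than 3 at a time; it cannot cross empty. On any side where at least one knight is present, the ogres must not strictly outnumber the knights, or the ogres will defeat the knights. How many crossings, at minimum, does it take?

9

Counting alone: each trip to the new quay takes at most 3 across and each return brings at least 1 back, so after t trips out (and t−1 returns) at most 3t − (t−1) of the 11 are across; that first reaches 11 at t = 5, so at least 9 crossings are needed.
The plan below uses exactly 9 crossings, so it is optimal:
1. 3 ogres → the new quay.  (the old quay: 6K 2O; the new quay: 0K 3O)
2. 1 ogre ← the old quay.  (the old quay: 6K 3O; the new quay: 0K 2O)
3. 3 knights → the new quay.  (the old quay: 3K 3O; the new quay: 3K 2O)
4. 1 knight ← the old quay.  (the old quay: 4K 3O; the new quay: 2K 2O)
5. 2 knights and 1 ogre → the new quay.  (the old quay: 2K 2O; the new quay: 4K 3O)
6. 1 knight ← the old quay.  (the old quay: 3K 2O; the new quay: 3K 3O)
7. 2 knights and 1 ogre → the new quay.  (the old quay: 1K 1O; the new quay: 5K 4O)
8. 1 knight ← the old quay.  (the old quay: 2K 1O; the new quay: 4K 4O)
9. 2 knights and 1 ogre → the new quay.  (the old quay: 0K 0O; the new quay: 6K 5O)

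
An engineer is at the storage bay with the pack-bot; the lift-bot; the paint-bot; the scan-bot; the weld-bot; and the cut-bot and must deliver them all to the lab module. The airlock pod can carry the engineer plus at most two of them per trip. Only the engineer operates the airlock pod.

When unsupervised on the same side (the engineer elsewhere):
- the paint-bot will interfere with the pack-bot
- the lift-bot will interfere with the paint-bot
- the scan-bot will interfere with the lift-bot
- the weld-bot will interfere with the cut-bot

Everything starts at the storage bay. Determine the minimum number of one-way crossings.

impossible

Whatever the first load, the items left behind include a forbidden pair without the engineer. No opening move is safe, so no plan exists.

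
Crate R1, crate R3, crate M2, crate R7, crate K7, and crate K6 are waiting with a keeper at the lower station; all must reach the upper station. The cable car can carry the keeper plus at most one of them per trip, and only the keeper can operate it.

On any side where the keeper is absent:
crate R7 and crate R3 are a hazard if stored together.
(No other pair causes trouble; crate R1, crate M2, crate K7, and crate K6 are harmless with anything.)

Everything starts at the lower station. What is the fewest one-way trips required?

Counting alone: the keeper can take at most 1 across per trip to the upper station, so moving all 6 needs at least 6 loaded trips out, with a return between consecutive ones — at least 11 crossings.
The plan below uses exactly 11 crossings, so it is optimal:
1. Keeper goes to the upper station with crate R3.
2. Keeper goes back to the lower station alone.
3. Keeper goes to the upper station with crate R1.
4. Keeper goes back to the lower station alone.
5. Keeper goes to the upper station with crate M2.
6. Keeper goes back to the lower station alone.
7. Keeper goes to the upper station with crate K7.
8. Keeper goes back to the lower station alone.
9. Keeper goes to the upper station with crate K6.
10. Keeper goes back to the lower station alone.
11. Keeper goes to the upper station with crate R7.

11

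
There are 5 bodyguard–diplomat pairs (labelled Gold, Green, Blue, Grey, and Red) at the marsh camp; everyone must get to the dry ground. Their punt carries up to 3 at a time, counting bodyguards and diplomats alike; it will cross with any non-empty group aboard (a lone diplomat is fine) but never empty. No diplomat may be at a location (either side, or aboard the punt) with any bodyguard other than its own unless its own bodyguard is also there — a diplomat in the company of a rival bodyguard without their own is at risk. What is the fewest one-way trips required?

11

Counting alone: each trip to the dry ground takes at most 3 across and each return brings at least 1 back, so after t trips out (and t−1 returns) at most 3t − (t−1) of the 10 are across; that first reaches 10 at t = 5, so at least 9 crossings are needed.
The safety rule pushes this higher. Following every safe sequence of crossings, the most of the 10 that can be at the dry ground as the punt arrives there on crossing 9 is 9 — never all 10.
So no plan with fewer than 11 crossings exists, and this one achieves 11:
1. bodyguard Gold and diplomat Gold cross → the dry ground.
2. bodyguard Gold crosses ← the marsh camp.
3. diplomat Blue, diplomat Green, and diplomat Grey cross → the dry ground.
4. diplomat Gold crosses ← the marsh camp.
5. bodyguard Blue, bodyguard Green, and bodyguard Grey cross → the dry ground.
6. bodyguard Green and diplomat Green cross ← the marsh camp.
7. bodyguard Gold, bodyguard Green, and bodyguard Red cross → the dry ground.
8. diplomat Blue crosses ← the marsh camp.
9. diplomat Gold and diplomat Green cross → the dry ground.
10. diplomat Gold crosses ← the marsh camp.
11. diplomat Blue, diplomat Gold, and diplomat Red cross → the dry ground.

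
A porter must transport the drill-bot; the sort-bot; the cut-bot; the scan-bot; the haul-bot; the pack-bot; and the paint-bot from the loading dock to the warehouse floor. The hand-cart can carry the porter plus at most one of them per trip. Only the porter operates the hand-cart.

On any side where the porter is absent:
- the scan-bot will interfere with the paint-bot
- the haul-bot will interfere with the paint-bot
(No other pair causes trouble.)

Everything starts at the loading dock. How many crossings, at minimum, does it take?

15

Counting alone: the porter can take at most 1 across per trip to the warehouse floor, so moving all 7 needs at least 7 loaded trips out, with a return between consecutive ones — at least 13 crossings.
The safety rule pushes this higher. Following every safe sequence of crossings, the most of the 7 that can be at the warehouse floor as the hand-cart arrives there on crossing 13 is 6 — never all 7.
So no plan with fewer than 15 crossings exists, and this one achieves 15:
1. Porter goes to the warehouse floor with the paint-bot.
2. Porter goes back to the loading dock alone.
3. Porter goes to the warehouse floor with the drill-bot.
4. Porter goes back to the loading dock alone.
5. Porter goes to the warehouse floor with the sort-bot.
6. Porter goes back to the loading dock alone.
7. Porter goes to the warehouse floor with the cut-bot.
8. Porter goes back to the loading dock alone.
9. Porter goes to the warehouse floor with the scan-bot.
10. Porter goes back to the loading dock with the paint-bot.
11. Porter goes to the warehouse floor with the haul-bot.
12. Porter goes back to the loading dock alone.
13. Porter goes to the warehouse floor with the pack-bot.
14. Porter goes back to the loading dock alone.
15. Porter goes to the warehouse floor with the paint-bot.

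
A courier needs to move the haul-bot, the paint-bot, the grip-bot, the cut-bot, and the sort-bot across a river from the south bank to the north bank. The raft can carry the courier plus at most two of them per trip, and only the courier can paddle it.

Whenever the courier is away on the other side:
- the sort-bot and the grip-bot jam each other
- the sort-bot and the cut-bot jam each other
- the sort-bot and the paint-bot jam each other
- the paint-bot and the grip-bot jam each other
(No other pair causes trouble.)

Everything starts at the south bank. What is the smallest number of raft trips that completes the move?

Counting alone: the courier can take at most 2 across per trip to the north bank, so moving all 5 needs at least 3 loaded trips out, with a return between consecutive ones — at least 5 crossings.
The safety rule pushes this higher. Following every safe sequence of crossings, the most of the 5 that can be at the north bank as the raft arrives there on crossing 5 is 4 — never all 5.
So no plan with fewer than 7 crossings exists, and this one achieves 7:
1. Courier goes to the north bank with the paint-bot and the sort-bot.  [the south bank: the cut-bot, the grip-bot, the haul-bot | the north bank: the paint-bot, the sort-bot]
2. Courier goes back to the south bank with the paint-bot.  [the south bank: the cut-bot, the grip-bot, the haul-bot, the paint-bot | the north bank: the sort-bot]
3. Courier goes to the north bank with the haul-bot and the paint-bot.  [the south bank: the cut-bot, the grip-bot | the north bank: the haul-bot, the paint-bot, the sort-bot]
4. Courier goes back to the south bank with the paint-bot.  [the south bank: the cut-bot, the grip-bot, the paint-bot | the north bank: the haul-bot, the sort-bot]
5. Courier goes to the north bank with the cut-bot and the paint-bot.  [the south bank: the grip-bot | the north bank: the cut-bot, the haul-bot, the paint-bot, the sort-bot]
6. Courier goes back to the south bank with the sort-bot.  [the south bank: the grip-bot, the sort-bot | the north bank: the cut-bot, the haul-bot, the paint-bot]
7. Courier goes to the north bank with the grip-bot and the sort-bot.  [the south bank: — | the north bank: the cut-bot, the grip-bot, the haul-bot, the paint-bot, the sort-bot]

7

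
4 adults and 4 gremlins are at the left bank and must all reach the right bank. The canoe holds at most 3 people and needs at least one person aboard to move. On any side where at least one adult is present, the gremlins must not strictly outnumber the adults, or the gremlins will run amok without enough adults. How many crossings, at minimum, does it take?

9

Counting alone: each trip to the right bank takes at most 3 across and each return brings at least 1 back, so after t trips out (and t−1 returns) at most 3t − (t−1) of the 8 are across; that first reaches 8 at t = 4, so at least 7 crossings are needed.
The safety rule pushes this higher. Following every safe sequence of crossings, the most of the 8 that can be at the right bank as the canoe arrives there on crossing 7 is 7 — never all 8.
So no plan with fewer than 9 crossings exists, and this one achieves 9:
1. 2 gremlins → the right bank.  (the left bank: 4A 2G; the right bank: 0A 2G)
2. 1 gremlin ← the left bank.  (the left bank: 4A 3G; the right bank: 0A 1G)
3. 3 gremlins → the right bank.  (the left bank: 4A 0G; the right bank: 0A 4G)
4. 1 gremlin ← the left bank.  (the left bank: 4A 1G; the right bank: 0A 3G)
5. 3 adults → the right bank.  (the left bank: 1A 1G; the right bank: 3A 3G)
6. 1 adult and 1 gremlin ← the left bank.  (the left bank: 2A 2G; the right bank: 2A 2G)
7. 2 adults → the right bank.  (the left bank: 0A 2G; the right bank: 4A 2G)
8. 1 gremlin ← the left bank.  (the left bank: 0A 3G; the right bank: 4A 1G)
9. 3 gremlins → the right bank.  (the left bank: 0A 0G; the right bank: 4A 4G)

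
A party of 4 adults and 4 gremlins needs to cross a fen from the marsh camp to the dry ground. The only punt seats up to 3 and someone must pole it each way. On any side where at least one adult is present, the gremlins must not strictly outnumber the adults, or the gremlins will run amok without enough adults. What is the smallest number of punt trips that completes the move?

9

Counting alone: each trip to the dry ground takes at most 3 across and each return brings at least 1 back, so after t trips out (and t−1 returns) at most 3t − (t−1) of the 8 are across; that first reaches 8 at t = 4, so at least 7 crossings are needed.
The safety rule pushes this higher. Following every safe sequence of crossings, the most of the 8 that can be at the dry ground as the punt arrives there on crossing 7 is 7 — never all 8.
So no plan with fewer than 9 crossings exists, and this one achieves 9:
1. 2 gremlins → the dry ground.  (the marsh camp: 4A 2G; the dry ground: 0A 2G)
2. 1 gremlin ← the marsh camp.  (the marsh camp: 4A 3G; the dry ground: 0A 1G)
3. 3 gremlins → the dry ground.  (the marsh camp: 4A 0G; the dry ground: 0A 4G)
4. 1 gremlin ← the marsh camp.  (the marsh camp: 4A 1G; the dry ground: 0A 3G)
5. 3 adults → the dry ground.  (the marsh camp: 1A 1G; the dry ground: 3A 3G)
6. 1 adult and 1 gremlin ← the marsh camp.  (the marsh camp: 2A 2G; the dry ground: 2A 2G)
7. 2 adults → the dry ground.  (the marsh camp: 0A 2G; the dry ground: 4A 2G)
8. 1 gremlin ← the marsh camp.  (the marsh camp: 0A 3G; the dry ground: 4A 1G)
9. 3 gremlins → the dry ground.  (the marsh camp: 0A 0G; the dry ground: 4A 4G)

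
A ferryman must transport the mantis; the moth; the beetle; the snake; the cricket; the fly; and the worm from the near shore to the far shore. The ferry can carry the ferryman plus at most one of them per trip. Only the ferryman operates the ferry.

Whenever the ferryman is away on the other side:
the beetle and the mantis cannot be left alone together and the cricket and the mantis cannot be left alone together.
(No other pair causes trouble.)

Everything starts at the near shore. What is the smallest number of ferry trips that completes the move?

Counting alone: the ferryman can take at most 1 across per trip to the far shore, so moving all 7 needs at least 7 loaded trips out, with a return between consecutive ones — at least 13 crossings.
The safety rule pushes this higher. Following every safe sequence of crossings, the most of the 7 that can be at the far shore as the ferry arrives there on crossing 13 is 6 — never all 7.
So no plan with fewer than 15 crossings exists, and this one achieves 15:
1. Ferryman goes to the far shore with the mantis.  [the near shore: the beetle, the cricket, the fly, the moth, the snake, the worm | the far shore: the mantis]
2. Ferryman goes back to the near shore alone.  [the near shore: the beetle, the cricket, the fly, the moth, the snake, the worm | the far shore: the mantis]
3. Ferryman goes to the far shore with the moth.  [the near shore: the beetle, the cricket, the fly, the snake, the worm | the far shore: the mantis, the moth]
4. Ferryman goes back to the near shore alone.  [the near shore: the beetle, the cricket, the fly, the snake, the worm | the far shore: the mantis, the moth]
5. Ferryman goes to the far shore with the beetle.  [the near shore: the cricket, the fly, the snake, the worm | the far shore: the beetle, the mantis, the moth]
6. Ferryman goes back to the near shore with the mantis.  [the near shore: the cricket, the fly, the mantis, the snake, the worm | the far shore: the beetle, the moth]
7. Ferryman goes to the far shore with the cricket.  [the near shore: the fly, the mantis, the snake, the worm | the far shore: the beetle, the cricket, the moth]
8. Ferryman goes back to the near shore alone.  [the near shore: the fly, the mantis, the snake, the worm | the far shore: the beetle, the cricket, the moth]
9. Ferryman goes to the far shore with the snake.  [the near shore: the fly, the mantis, the worm | the far shore: the beetle, the cricket, the moth, the snake]
10. Ferryman goes back to the near shore alone.  [the near shore: the fly, the mantis, the worm | the far shore: the beetle, the cricket, the moth, the snake]
11. Ferryman goes to the far shore with the fly.  [the near shore: the mantis, the worm | the far shore: the beetle, the cricket, the fly, the moth, the snake]
12. Ferryman goes back to the near shore alone.  [the near shore: the mantis, the worm | the far shore: the beetle, the cricket, the fly, the moth, the snake]
13. Ferryman goes to the far shore with the worm.  [the near shore: the mantis | the far shore: the beetle, the cricket, the fly, the moth, the snake, the worm]
14. Ferryman goes back to the near shore alone.  [the near shore: the mantis | the far shore: the beetle, the cricket, the fly, the moth, the snake, the worm]
15. Ferryman goes to the far shore with the mantis.  [the near shore: — | the far shore: the beetle, the cricket, the fly, the mantis, the moth, the snake, the worm]

15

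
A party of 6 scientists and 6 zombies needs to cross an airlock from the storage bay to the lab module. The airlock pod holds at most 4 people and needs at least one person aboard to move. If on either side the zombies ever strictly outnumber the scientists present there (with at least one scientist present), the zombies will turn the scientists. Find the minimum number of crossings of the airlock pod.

9

Counting alone: each trip to the lab module takes at most 4 across and each return brings at least 1 back, so after t trips out (and t−1 returns) at most 4t − (t−1) of the 12 are across; that first reaches 12 at t = 4, so at least 7 crossings are needed.
The safety rule pushes this higher. Following every safe sequence of crossings, the most of the 12 that can be at the lab module as the airlock pod arrives there on crossing 7 is 11 — never all 12.
So no plan with fewer than 9 crossings exists, and this one achieves 9:
1. 2 zombies → the lab module.  (the storage bay: 6S 4Z; the lab module: 0S 2Z)
2. 1 zombie ← the storage bay.  (the storage bay: 6S 5Z; the lab module: 0S 1Z)
3. 4 zombies → the lab module.  (the storage bay: 6S 1Z; the lab module: 0S 5Z)
4. 1 zombie ← the storage bay.  (the storage bay: 6S 2Z; the lab module: 0S 4Z)
5. 4 scientists → the lab module.  (the storage bay: 2S 2Z; the lab module: 4S 4Z)
6. 1 scientist and 1 zombie ← the storage bay.  (the storage bay: 3S 3Z; the lab module: 3S 3Z)
7. 2 scientists and 2 zombies → the lab module.  (the storage bay: 1S 1Z; the lab module: 5S 5Z)
8. 1 scientist and 1 zombie ← the storage bay.  (the storage bay: 2S 2Z; the lab module: 4S 4Z)
9. 2 scientists and 2 zombies → the lab module.  (the storage bay: 0S 0Z; the lab module: 6S 6Z)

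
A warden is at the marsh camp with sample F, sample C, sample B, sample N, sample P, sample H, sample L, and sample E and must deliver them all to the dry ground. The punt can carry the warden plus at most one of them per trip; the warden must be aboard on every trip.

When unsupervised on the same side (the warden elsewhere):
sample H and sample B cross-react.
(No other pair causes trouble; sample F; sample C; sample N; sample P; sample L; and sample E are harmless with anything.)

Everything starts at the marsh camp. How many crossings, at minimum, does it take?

15

Counting alone: the warden can take at most 1 across per trip to the dry ground, so moving all 8 needs at least 8 loaded trips out, with a return between consecutive ones — at least 15 crossings.
The plan below uses exactly 15 crossings, so it is optimal:
1. Warden goes to the dry ground with sample B.  [the marsh camp: sample C, sample E, sample F, sample H, sample L, sample N, sample P | the dry ground: sample B]
2. Warden goes back to the marsh camp alone.  [the marsh camp: sample C, sample E, sample F, sample H, sample L, sample N, sample P | the dry ground: sample B]
3. Warden goes to the dry ground with sample F.  [the marsh camp: sample C, sample E, sample H, sample L, sample N, sample P | the dry ground: sample B, sample F]
4. Warden goes back to the marsh camp alone.  [the marsh camp: sample C, sample E, sample H, sample L, sample N, sample P | the dry ground: sample B, sample F]
5. Warden goes to the dry ground with sample C.  [the marsh camp: sample E, sample H, sample L, sample N, sample P | the dry ground: sample B, sample C, sample F]
6. Warden goes back to the marsh camp alone.  [the marsh camp: sample E, sample H, sample L, sample N, sample P | the dry ground: sample B, sample C, sample F]
7. Warden goes to the dry ground with sample N.  [the marsh camp: sample E, sample H, sample L, sample P | the dry ground: sample B, sample C, sample F, sample N]
8. Warden goes back to the marsh camp alone.  [the marsh camp: sample E, sample H, sample L, sample P | the dry ground: sample B, sample C, sample F, sample N]
9. Warden goes to the dry ground with sample P.  [the marsh camp: sample E, sample H, sample L | the dry ground: sample B, sample C, sample F, sample N, sample P]
10. Warden goes back to the marsh camp alone.  [the marsh camp: sample E, sample H, sample L | the dry ground: sample B, sample C, sample F, sample N, sample P]
11. Warden goes to the dry ground with sample L.  [the marsh camp: sample E, sample H | the dry ground: sample B, sample C, sample F, sample L, sample N, sample P]
12. Warden goes back to the marsh camp alone.  [the marsh camp: sample E, sample H | the dry ground: sample B, sample C, sample F, sample L, sample N, sample P]
13. Warden goes to the dry ground with sample E.  [the marsh camp: sample H | the dry ground: sample B, sample C, sample E, sample F, sample L, sample N, sample P]
14. Warden goes back to the marsh camp alone.  [the marsh camp: sample H | the dry ground: sample B, sample C, sample E, sample F, sample L, sample N, sample P]
15. Warden goes to the dry ground with sample H.  [the marsh camp: — | the dry ground: sample B, sample C, sample E, sample F, sample H, sample L, sample N, sample P]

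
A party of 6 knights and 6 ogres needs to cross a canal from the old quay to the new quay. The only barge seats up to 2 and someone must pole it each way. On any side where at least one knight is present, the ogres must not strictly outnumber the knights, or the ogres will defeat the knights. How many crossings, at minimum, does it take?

Following every safe sequence of crossings from the start, the most of the 12 that can be at the new quay as the barge arrives there on crossings 1, 3, 5, 7, 9 is 2, 3, 4, 5, 6 respectively; the best ever achieved is 6 of 12.
From crossing 11 on, no configuration arises that was not already reachable earlier: only 15 distinct safe configurations (who is on which side, and where the barge is) can ever be reached, none of them has everyone across, and every continuation just revisits them. They are: 0 knights + 0 ogres across (barge back at the start); 0 knights + 1 ogre across (barge there); 0 knights + 1 ogre across (barge back at the start); 0 knights + 2 ogres across (barge there); 0 knights + 2 ogres across (barge back at the start); 0 knights + 3 ogres across (barge there); 0 knights + 3 ogres across (barge back at the start); 0 knights + 4 ogres across (barge there); 0 knights + 4 ogres across (barge back at the start); 0 knights + 5 ogres across (barge there); 0 knights + 5 ogres across (barge back at the start); 0 knights + 6 ogres across (barge there); 1 knight + 1 ogre across (barge there); 1 knight + 1 ogre across (barge back at the start); 2 knights + 2 ogres across (barge there). So no valid plan exists.

impossible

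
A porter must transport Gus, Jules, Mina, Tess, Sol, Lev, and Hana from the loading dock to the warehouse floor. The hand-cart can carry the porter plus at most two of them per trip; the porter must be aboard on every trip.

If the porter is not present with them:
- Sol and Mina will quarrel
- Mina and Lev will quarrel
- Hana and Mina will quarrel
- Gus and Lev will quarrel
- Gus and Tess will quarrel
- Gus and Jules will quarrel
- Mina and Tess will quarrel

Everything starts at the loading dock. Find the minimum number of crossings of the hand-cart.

Counting alone: the porter can take at most 2 across per trip to the warehouse floor, so moving all 7 needs at least 4 loaded trips out, with a return between consecutive ones — at least 7 crossings.
The safety rule pushes this higher. Following every safe sequence of crossings, the most of the 7 that can be at the warehouse floor as the hand-cart arrives there on crossing 7 is 6 — never all 7.
So no plan with fewer than 9 crossings exists, and this one achieves 9:
1. Porter goes to the warehouse floor with Gus and Mina.  [the loading dock: Hana, Jules, Lev, Sol, Tess | the warehouse floor: Gus, Mina]
2. Porter goes back to the loading dock alone.  [the loading dock: Hana, Jules, Lev, Sol, Tess | the warehouse floor: Gus, Mina]
3. Porter goes to the warehouse floor with Jules.  [the loading dock: Hana, Lev, Sol, Tess | the warehouse floor: Gus, Jules, Mina]
4. Porter goes back to the loading dock with Gus.  [the loading dock: Gus, Hana, Lev, Sol, Tess | the warehouse floor: Jules, Mina]
5. Porter goes to the warehouse floor with Lev and Tess.  [the loading dock: Gus, Hana, Sol | the warehouse floor: Jules, Lev, Mina, Tess]
6. Porter goes back to the loading dock with Mina.  [the loading dock: Gus, Hana, Mina, Sol | the warehouse floor: Jules, Lev, Tess]
7. Porter goes to the warehouse floor with Hana and Sol.  [the loading dock: Gus, Mina | the warehouse floor: Hana, Jules, Lev, Sol, Tess]
8. Porter goes back to the loading dock alone.  [the loading dock: Gus, Mina | the warehouse floor: Hana, Jules, Lev, Sol, Tess]
9. Porter goes to the warehouse floor with Gus and Mina.  [the loading dock: — | the warehouse floor: Gus, Hana, Jules, Lev, Mina, Sol, Tess]

9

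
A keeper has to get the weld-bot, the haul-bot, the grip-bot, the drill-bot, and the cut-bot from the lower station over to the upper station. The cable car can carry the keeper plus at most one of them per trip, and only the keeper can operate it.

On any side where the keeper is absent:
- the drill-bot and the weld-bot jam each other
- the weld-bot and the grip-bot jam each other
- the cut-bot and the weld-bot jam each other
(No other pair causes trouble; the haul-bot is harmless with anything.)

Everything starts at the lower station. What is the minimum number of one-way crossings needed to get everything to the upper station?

impossible

Following every safe sequence of crossings from the start, the most of the 5 that can be at the upper station as the cable car arrives there on crossings 1, 3, 5 is 1, 2, 3 respectively; the best ever achieved is 3 of 5.
From crossing 7 on, no configuration arises that was not already reachable earlier: only 18 distinct safe configurations (who is on which side, and where the cable car is) can ever be reached, none of them has everyone across, and every continuation just revisits them. So no valid plan exists.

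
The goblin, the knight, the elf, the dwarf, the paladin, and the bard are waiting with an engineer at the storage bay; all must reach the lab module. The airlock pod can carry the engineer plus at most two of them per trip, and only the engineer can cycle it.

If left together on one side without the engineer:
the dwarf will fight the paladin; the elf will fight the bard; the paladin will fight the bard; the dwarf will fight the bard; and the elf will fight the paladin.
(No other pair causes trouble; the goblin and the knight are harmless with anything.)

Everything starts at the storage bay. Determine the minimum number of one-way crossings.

9

Counting alone: the engineer can take at most 2 across per trip to the lab module, so moving all 6 needs at least 3 loaded trips out, with a return between consecutive ones — at least 5 crossings.
The safety rule pushes this higher. Following every safe sequence of crossings, the most of the 6 that can be at the lab module as the airlock pod arrives there on crossings 5, 7 is 4, 5 respectively — never all 6.
So no plan with fewer than 9 crossings exists, and this one achieves 9:
1. Engineer goes to the lab module with the bard and the paladin.
2. Engineer goes back to the storage bay with the paladin.
3. Engineer goes to the lab module with the goblin and the paladin.
4. Engineer goes back to the storage bay with the paladin.
5. Engineer goes to the lab module with the knight and the paladin.
6. Engineer goes back to the storage bay with the paladin.
7. Engineer goes to the lab module with the dwarf and the elf.
8. Engineer goes back to the storage bay with the bard.
9. Engineer goes to the lab module with the bard and the paladin.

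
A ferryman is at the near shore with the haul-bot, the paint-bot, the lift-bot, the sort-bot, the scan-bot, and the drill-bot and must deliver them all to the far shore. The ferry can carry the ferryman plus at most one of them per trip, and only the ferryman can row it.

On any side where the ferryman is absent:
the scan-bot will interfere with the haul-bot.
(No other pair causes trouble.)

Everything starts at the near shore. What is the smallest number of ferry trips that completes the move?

11

Counting alone: the ferryman can take at most 1 across per trip to the far shore, so moving all 6 needs at least 6 loaded trips out, with a return between consecutive ones — at least 11 crossings.
The plan below uses exactly 11 crossings, so it is optimal:
1. Ferryman goes to the far shore with the haul-bot.  [the near shore: the drill-bot, the lift-bot, the paint-bot, the scan-bot, the sort-bot | the far shore: the haul-bot]
2. Ferryman goes back to the near shore alone.  [the near shore: the drill-bot, the lift-bot, the paint-bot, the scan-bot, the sort-bot | the far shore: the haul-bot]
3. Ferryman goes to the far shore with the paint-bot.  [the near shore: the drill-bot, the lift-bot, the scan-bot, the sort-bot | the far shore: the haul-bot, the paint-bot]
4. Ferryman goes back to the near shore alone.  [the near shore: the drill-bot, the lift-bot, the scan-bot, the sort-bot | the far shore: the haul-bot, the paint-bot]
5. Ferryman goes to the far shore with the lift-bot.  [the near shore: the drill-bot, the scan-bot, the sort-bot | the far shore: the haul-bot, the lift-bot, the paint-bot]
6. Ferryman goes back to the near shore alone.  [the near shore: the drill-bot, the scan-bot, the sort-bot | the far shore: the haul-bot, the lift-bot, the paint-bot]
7. Ferryman goes to the far shore with the sort-bot.  [the near shore: the drill-bot, the scan-bot | the far shore: the haul-bot, the lift-bot, the paint-bot, the sort-bot]
8. Ferryman goes back to the near shore alone.  [the near shore: the drill-bot, the scan-bot | the far shore: the haul-bot, the lift-bot, the paint-bot, the sort-bot]
9. Ferryman goes to the far shore with the drill-bot.  [the near shore: the scan-bot | the far shore: the drill-bot, the haul-bot, the lift-bot, the paint-bot, the sort-bot]
10. Ferryman goes back to the near shore alone.  [the near shore: the scan-bot | the far shore: the drill-bot, the haul-bot, the lift-bot, the paint-bot, the sort-bot]
11. Ferryman goes to the far shore with the scan-bot.  [the near shore: — | the far shore: the drill-bot, the haul-bot, the lift-bot, the paint-bot, the scan-bot, the sort-bot]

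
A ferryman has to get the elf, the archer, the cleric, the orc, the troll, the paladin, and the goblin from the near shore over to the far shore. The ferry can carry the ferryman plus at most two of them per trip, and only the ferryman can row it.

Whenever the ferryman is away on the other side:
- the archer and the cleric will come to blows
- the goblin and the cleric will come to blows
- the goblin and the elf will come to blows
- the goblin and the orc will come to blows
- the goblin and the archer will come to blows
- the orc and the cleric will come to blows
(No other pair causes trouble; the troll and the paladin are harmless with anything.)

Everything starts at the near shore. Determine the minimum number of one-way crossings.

11

Counting alone: the ferryman can take at most 2 across per trip to the far shore, so moving all 7 needs at least 4 loaded trips out, with a return between consecutive ones — at least 7 crossings.
The safety rule pushes this higher. Following every safe sequence of crossings, the most of the 7 that can be at the far shore as the ferry arrives there on crossings 7, 9 is 5, 6 respectively — never all 7.
So no plan with fewer than 11 crossings exists, and this one achieves 11:
1. Ferryman goes to the far shore with the cleric and the goblin.
2. Ferryman goes back to the near shore with the cleric.
3. Ferryman goes to the far shore with the cleric and the elf.
4. Ferryman goes back to the near shore with the goblin.
5. Ferryman goes to the far shore with the archer and the orc.
6. Ferryman goes back to the near shore with the cleric.
7. Ferryman goes to the far shore with the cleric and the troll.
8. Ferryman goes back to the near shore with the cleric.
9. Ferryman goes to the far shore with the cleric and the paladin.
10. Ferryman goes back to the near shore with the cleric.
11. Ferryman goes to the far shore with the cleric and the goblin.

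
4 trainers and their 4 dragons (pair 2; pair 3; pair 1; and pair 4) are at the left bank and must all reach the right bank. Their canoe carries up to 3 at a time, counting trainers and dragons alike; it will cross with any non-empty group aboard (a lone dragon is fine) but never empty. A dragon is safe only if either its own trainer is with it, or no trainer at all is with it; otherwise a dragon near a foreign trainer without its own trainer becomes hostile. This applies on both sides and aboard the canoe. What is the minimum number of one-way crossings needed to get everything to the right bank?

9

Counting alone: each trip to the right bank takes at most 3 across and each return brings at least 1 back, so after t trips out (and t−1 returns) at most 3t − (t−1) of the 8 are across; that first reaches 8 at t = 4, so at least 7 crossings are needed.
The safety rule pushes this higher. Following every safe sequence of crossings, the most of the 8 that can be at the right bank as the canoe arrives there on crossing 7 is 7 — never all 8.
So no plan with fewer than 9 crossings exists, and this one achieves 9:
1. dragon 2 and trainer 2 cross → the right bank.
2. trainer 2 crosses ← the left bank.
3. dragon 3, trainer 2, and trainer 3 cross → the right bank.
4. dragon 2 and trainer 2 cross ← the left bank.
5. trainer 1, trainer 2, and trainer 4 cross → the right bank.
6. dragon 3 crosses ← the left bank.
7. dragon 2 and dragon 3 cross → the right bank.
8. dragon 2 crosses ← the left bank.
9. dragon 1, dragon 2, and dragon 4 cross → the right bank.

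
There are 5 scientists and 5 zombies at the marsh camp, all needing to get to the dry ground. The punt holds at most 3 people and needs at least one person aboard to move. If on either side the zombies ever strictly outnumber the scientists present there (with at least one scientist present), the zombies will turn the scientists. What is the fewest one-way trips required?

11

Counting alone: each trip to the dry ground takes at most 3 across and each return brings at least 1 back, so after t trips out (and t−1 returns) at most 3t − (t−1) of the 10 are across; that first reaches 10 at t = 5, so at least 9 crossings are needed.
The safety rule pushes this higher. Following every safe sequence of crossings, the most of the 10 that can be at the dry ground as the punt arrives there on crossing 9 is 9 — never all 10.
So no plan with fewer than 11 crossings exists, and this one achieves 11:
1. 2 zombies → the dry ground.  (the marsh camp: 5S 3Z; the dry ground: 0S 2Z)
2. 1 zombie ← the marsh camp.  (the marsh camp: 5S 4Z; the dry ground: 0S 1Z)
3. 3 zombies → the dry ground.  (the marsh camp: 5S 1Z; the dry ground: 0S 4Z)
4. 1 zombie ← the marsh camp.  (the marsh camp: 5S 2Z; the dry ground: 0S 3Z)
5. 3 scientists → the dry ground.  (the marsh camp: 2S 2Z; the dry ground: 3S 3Z)
6. 1 scientist and 1 zombie ← the marsh camp.  (the marsh camp: 3S 3Z; the dry ground: 2S 2Z)
7. 3 scientists → the dry ground.  (the marsh camp: 0S 3Z; the dry ground: 5S 2Z)
8. 1 zombie ← the marsh camp.  (the marsh camp: 0S 4Z; the dry ground: 5S 1Z)
9. 2 zombies → the dry ground.  (the marsh camp: 0S 2Z; the dry ground: 5S 3Z)
10. 1 zombie ← the marsh camp.  (the marsh camp: 0S 3Z; the dry ground: 5S 2Z)
11. 3 zombies → the dry ground.  (the marsh camp: 0S 0Z; the dry ground: 5S 5Z)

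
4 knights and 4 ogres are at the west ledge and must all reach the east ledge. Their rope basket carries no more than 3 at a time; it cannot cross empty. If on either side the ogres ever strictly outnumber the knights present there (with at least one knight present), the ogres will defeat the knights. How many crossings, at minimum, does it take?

Counting alone: each trip to the east ledge takes at most 3 across and each return brings at least 1 back, so after t trips out (and t−1 returns) at most 3t − (t−1) of the 8 are across; that first reaches 8 at t = 4, so at least 7 crossings are needed.
The safety rule pushes this higher. Following every safe sequence of crossings, the most of the 8 that can be at the east ledge as the rope basket arrives there on crossing 7 is 7 — never all 8.
So no plan with fewer than 9 crossings exists, and this one achieves 9:
1. 2 ogres → the east ledge.  (the west ledge: 4K 2O; the east ledge: 0K 2O)
2. 1 ogre ← the west ledge.  (the west ledge: 4K 3O; the east ledge: 0K 1O)
3. 3 ogres → the east ledge.  (the west ledge: 4K 0O; the east ledge: 0K 4O)
4. 1 ogre ← the west ledge.  (the west ledge: 4K 1O; the east ledge: 0K 3O)
5. 3 knights → the east ledge.  (the west ledge: 1K 1O; the east ledge: 3K 3O)
6. 1 knight and 1 ogre ← the west ledge.  (the west ledge: 2K 2O; the east ledge: 2K 2O)
7. 2 knights → the east ledge.  (the west ledge: 0K 2O; the east ledge: 4K 2O)
8. 1 ogre ← the west ledge.  (the west ledge: 0K 3O; the east ledge: 4K 1O)
9. 3 ogres → the east ledge.  (the west ledge: 0K 0O; the east ledge: 4K 4O)

9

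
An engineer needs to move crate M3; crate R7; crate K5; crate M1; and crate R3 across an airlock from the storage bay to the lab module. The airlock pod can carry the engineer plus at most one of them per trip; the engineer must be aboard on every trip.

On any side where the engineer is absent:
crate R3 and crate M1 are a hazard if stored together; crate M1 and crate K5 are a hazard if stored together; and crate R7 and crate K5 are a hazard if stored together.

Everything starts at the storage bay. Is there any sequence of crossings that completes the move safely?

No

Whatever the first load, the items left behind include a forbidden pair without the engineer. No opening move is safe, so no plan exists.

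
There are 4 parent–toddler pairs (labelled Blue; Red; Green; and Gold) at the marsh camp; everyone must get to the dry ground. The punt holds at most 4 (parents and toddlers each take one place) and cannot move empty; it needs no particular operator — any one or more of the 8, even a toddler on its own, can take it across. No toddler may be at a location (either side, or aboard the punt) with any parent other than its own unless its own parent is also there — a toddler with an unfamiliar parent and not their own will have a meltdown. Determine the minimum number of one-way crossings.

5

Counting alone: each trip to the dry ground takes at most 4 across and each return brings at least 1 back, so after t trips out (and t−1 returns) at most 4t − (t−1) of the 8 are across; that first reaches 8 at t = 3, so at least 5 crossings are needed.
The plan below uses exactly 5 crossings, so it is optimal:
1. parent Blue and toddler Blue cross → the dry ground.
2. parent Blue crosses ← the marsh camp.
3. parent Blue, parent Gold, parent Green, and parent Red cross → the dry ground.
4. toddler Blue crosses ← the marsh camp.
5. toddler Blue, toddler Gold, toddler Green, and toddler Red cross → the dry ground.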